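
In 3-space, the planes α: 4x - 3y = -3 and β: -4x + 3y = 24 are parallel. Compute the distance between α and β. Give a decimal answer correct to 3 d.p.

Rescale β by 1/(-1): 4x - 3y = -24. Then distance = |-3 − (-24)| / √25 ≈ 4.200.

4.200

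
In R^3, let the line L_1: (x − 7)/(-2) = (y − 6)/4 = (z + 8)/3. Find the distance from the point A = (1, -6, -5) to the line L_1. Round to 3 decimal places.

12.801

L_1 has direction (-2, 4, 3) through (7, 6, -8).
Taking (7, 6, -8) on L_1 with direction v = (-2, 4, 3): w = A − (7, 6, -8) = (-6, -12, 3), and w × v = (-48, 12, -48).
Distance = |w × v| / |v| = √4752 / √29 ≈ 12.801.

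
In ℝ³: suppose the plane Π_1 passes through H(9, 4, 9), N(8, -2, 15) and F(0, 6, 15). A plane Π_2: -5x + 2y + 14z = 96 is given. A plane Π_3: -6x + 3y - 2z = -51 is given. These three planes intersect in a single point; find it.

(8, 5, 9)

HN = (-1, -6, 6), HF = (-9, 2, 6); a normal to Π_1 is HN × HF = (-48, -48, -56).
Using H: Π_1 has equation -48x - 48y - 56z = -1128.
Solving the 3×3 linear system -48x - 48y - 56z = -1128, -5x + 2y + 14z = 96, -6x + 3y - 2z = -51 (e.g. by elimination or Cramer's rule, determinant = 6888) gives (8, 5, 9).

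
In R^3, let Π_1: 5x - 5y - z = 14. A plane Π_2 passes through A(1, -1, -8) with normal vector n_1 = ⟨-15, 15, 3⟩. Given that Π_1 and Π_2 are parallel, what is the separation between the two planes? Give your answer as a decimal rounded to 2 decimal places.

0.56

Π_2: n_1·r = n_1·A gives -15x + 15y + 3z = -54.
Rescale Π_2 by 1/(-3): 5x - 5y - z = 18. Then distance = |14 − 18| / √51 ≈ 0.56.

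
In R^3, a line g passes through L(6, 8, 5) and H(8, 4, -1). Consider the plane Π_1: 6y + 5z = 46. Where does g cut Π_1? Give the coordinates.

A direction vector for g is H − L = (2, -4, -6).
Substitute r = (6, 8, 5) + t(2, -4, -6) into the plane: 73 + (-54)t = 46, so t = 1/2.
Intersection: (6, 8, 5) + (1/2)·(2, -4, -6) = (7, 6, 2).

(7, 6, 2)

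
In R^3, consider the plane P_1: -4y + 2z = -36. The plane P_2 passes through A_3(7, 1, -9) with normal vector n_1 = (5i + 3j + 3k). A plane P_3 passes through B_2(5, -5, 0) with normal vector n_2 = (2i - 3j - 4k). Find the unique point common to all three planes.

P_2: n_1·r = n_1·A_3 gives 5x + 3y + 3z = 11.
P_3: n_2·r = n_2·B_2 gives 2x - 3y - 4z = 25.
Solving the 3×3 linear system -4y + 2z = -36, 5x + 3y + 3z = 11, 2x - 3y - 4z = 25 (e.g. by elimination or Cramer's rule, determinant = -146) gives (4, 5, -8).

(4, 5, -8)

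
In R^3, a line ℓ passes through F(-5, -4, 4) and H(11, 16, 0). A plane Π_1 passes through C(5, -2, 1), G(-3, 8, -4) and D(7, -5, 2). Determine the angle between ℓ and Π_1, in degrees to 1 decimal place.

51.5

A direction vector for ℓ is H − F = (16, 20, -4).
CG = (-8, 10, -5), CD = (2, -3, 1); a normal to Π_1 is CG × CD = (-5, -2, 4).
Using C: Π_1 has equation -5x - 2y + 4z = -17.
sin θ = |n·v| / (|n||v|) = |-136| / (√45 · √672) = 0.78207.
θ ≈ 51.5°.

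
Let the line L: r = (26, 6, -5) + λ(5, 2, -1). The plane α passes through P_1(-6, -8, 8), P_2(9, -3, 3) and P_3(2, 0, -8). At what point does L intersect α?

P_1P_2 = (15, 5, -5), P_1P_3 = (8, 8, -16); a normal to α is P_1P_2 × P_1P_3 = (-40, 200, 80).
Using P_1: α has equation -40x + 200y + 80z = -720.
Substitute r = (26, 6, -5) + t(5, 2, -1) into the plane: -240 + 120t = -720, so t = -4.
Intersection: (26, 6, -5) + (-4)·(5, 2, -1) = (6, -2, -1).

(6, -2, -1)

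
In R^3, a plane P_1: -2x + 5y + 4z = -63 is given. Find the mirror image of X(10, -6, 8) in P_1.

(14, -16, 0)

λ = (n·X − d)/|n|² = (-18 − (-63))/45 = 1.
Reflection = X − 2λn = (10, -6, 8) − 2·(-2, 5, 4) = (14, -16, 0).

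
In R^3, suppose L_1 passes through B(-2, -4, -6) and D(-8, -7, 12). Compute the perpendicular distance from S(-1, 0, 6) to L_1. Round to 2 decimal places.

7.40

A direction vector for L_1 is D − B = (-6, -3, 18).
Taking (-2, -4, -6) on L_1 with direction v = (-6, -3, 18): w = S − (-2, -4, -6) = (1, 4, 12), and w × v = (108, -90, 21).
Distance = |w × v| / |v| = √20205 / √369 ≈ 7.40.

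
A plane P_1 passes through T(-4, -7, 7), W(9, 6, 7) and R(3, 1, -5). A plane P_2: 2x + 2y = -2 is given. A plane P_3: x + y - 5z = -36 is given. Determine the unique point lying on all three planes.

TW = (13, 13, 0), TR = (7, 8, -12); a normal to P_1 is TW × TR = (-156, 156, 13).
Using T: P_1 has equation -156x + 156y + 13z = -377.
Solving the 3×3 linear system -156x + 156y + 13z = -377, 2x + 2y = -2, x + y - 5z = -36 (e.g. by elimination or Cramer's rule, determinant = 3120) gives (1, -2, 7).

(1, -2, 7)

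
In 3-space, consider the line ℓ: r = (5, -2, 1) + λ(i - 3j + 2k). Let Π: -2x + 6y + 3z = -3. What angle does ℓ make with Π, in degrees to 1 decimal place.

32.3

sin θ = |n·v| / (|n||v|) = |-14| / (√49 · √14) = 0.53452.
θ ≈ 32.3°.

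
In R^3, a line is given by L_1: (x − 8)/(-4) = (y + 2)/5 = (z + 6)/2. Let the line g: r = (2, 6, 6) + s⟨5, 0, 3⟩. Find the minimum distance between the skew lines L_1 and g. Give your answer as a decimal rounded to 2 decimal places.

5.86

L_1 has direction (-4, 5, 2) through (8, -2, -6).
Common perpendicular direction n = (-4, 5, 2) × (5, 0, 3) = (15, 22, -25).
With w = (2, 6, 6) − (8, -2, -6) = (-6, 8, 12), w · n = -214.
Distance = |w · n| / |n| = |-214| / √1334 ≈ 5.86.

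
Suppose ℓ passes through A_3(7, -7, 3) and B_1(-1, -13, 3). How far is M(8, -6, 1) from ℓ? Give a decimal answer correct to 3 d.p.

A direction vector for ℓ is B_1 − A_3 = (-8, -6, 0).
Taking (7, -7, 3) on ℓ with direction v = (-8, -6, 0): w = M − (7, -7, 3) = (1, 1, -2), and w × v = (-12, 16, 2).
Distance = |w × v| / |v| = √404 / √100 ≈ 2.010.

2.010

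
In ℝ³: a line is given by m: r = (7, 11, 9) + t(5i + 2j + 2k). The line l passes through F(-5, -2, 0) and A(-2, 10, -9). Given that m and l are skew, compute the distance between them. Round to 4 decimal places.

A direction vector for l is A − F = (3, 12, -9).
Common perpendicular direction n = (5, 2, 2) × (3, 12, -9) = (-42, 51, 54).
With w = (-5, -2, 0) − (7, 11, 9) = (-12, -13, -9), w · n = -645.
Distance = |w · n| / |n| = |-645| / √7281 ≈ 7.5590.

7.5590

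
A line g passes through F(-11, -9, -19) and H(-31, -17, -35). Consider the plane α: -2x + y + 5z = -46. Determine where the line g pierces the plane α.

(4, -3, -7)

A direction vector for g is H − F = (-20, -8, -16).
Substitute r = (-11, -9, -19) + t(-20, -8, -16) into the plane: -82 + (-48)t = -46, so t = -3/4.
Intersection: (-11, -9, -19) + (-3/4)·(-20, -8, -16) = (4, -3, -7).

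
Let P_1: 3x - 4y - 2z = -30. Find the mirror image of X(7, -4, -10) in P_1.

(-11, 20, 2)

λ = (n·X − d)/|n|² = (57 − (-30))/29 = 3.
Reflection = X − 2λn = (7, -4, -10) − 6·(3, -4, -2) = (-11, 20, 2).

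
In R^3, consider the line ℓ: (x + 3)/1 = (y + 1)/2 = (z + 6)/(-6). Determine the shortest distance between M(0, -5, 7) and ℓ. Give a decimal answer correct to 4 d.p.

5.0966

ℓ has direction (1, 2, -6) through (-3, -1, -6).
Taking (-3, -1, -6) on ℓ with direction v = (1, 2, -6): w = M − (-3, -1, -6) = (3, -4, 13), and w × v = (-2, 31, 10).
Distance = |w × v| / |v| = √1065 / √41 ≈ 5.0966.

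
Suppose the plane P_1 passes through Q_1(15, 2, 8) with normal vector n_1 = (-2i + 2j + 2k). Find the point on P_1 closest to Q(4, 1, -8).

P_1: n_1·r = n_1·Q_1 gives -2x + 2y + 2z = -10.
Foot = Q − λn with λ = (n·Q − d)/|n|² = (-22 − (-10))/12 = -1.
Foot = (4, 1, -8) − (-1)·(-2, 2, 2) = (2, 3, -6).

(2, 3, -6)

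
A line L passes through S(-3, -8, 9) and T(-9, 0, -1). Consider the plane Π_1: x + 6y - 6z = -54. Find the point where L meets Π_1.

A direction vector for L is T − S = (-6, 8, -10).
Substitute r = (-3, -8, 9) + t(-6, 8, -10) into the plane: -105 + 102t = -54, so t = 1/2.
Intersection: (-3, -8, 9) + (1/2)·(-6, 8, -10) = (-6, -4, 4).

(-6, -4, 4)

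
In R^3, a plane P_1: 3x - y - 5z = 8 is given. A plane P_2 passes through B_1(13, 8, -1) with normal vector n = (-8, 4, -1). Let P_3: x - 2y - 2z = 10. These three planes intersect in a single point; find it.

(6, -5, 3)

P_2: n·r = n·B_1 gives -8x + 4y - z = -71.
Solving the 3×3 linear system 3x - y - 5z = 8, -8x + 4y - z = -71, x - 2y - 2z = 10 (e.g. by elimination or Cramer's rule, determinant = -73) gives (6, -5, 3).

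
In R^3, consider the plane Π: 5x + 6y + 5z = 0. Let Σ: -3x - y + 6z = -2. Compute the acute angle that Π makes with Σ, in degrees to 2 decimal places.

81.77

cos θ = |n₁·n₂| / (|n₁||n₂|) = |9| / (√86 · √46).
θ = arccos(0.14309) ≈ 81.77°.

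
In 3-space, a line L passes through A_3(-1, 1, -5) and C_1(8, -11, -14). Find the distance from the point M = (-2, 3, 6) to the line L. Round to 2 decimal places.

8.31

A direction vector for L is C_1 − A_3 = (9, -12, -9).
Taking (-1, 1, -5) on L with direction v = (9, -12, -9): w = M − (-1, 1, -5) = (-1, 2, 11), and w × v = (114, 90, -6).
Distance = |w × v| / |v| = √21132 / √306 ≈ 8.31.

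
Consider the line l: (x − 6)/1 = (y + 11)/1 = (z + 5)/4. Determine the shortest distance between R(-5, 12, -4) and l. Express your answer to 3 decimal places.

l has direction (1, 1, 4) through (6, -11, -5).
Taking (6, -11, -5) on l with direction v = (1, 1, 4): w = R − (6, -11, -5) = (-11, 23, 1), and w × v = (91, 45, -34).
Distance = |w × v| / |v| = √11462 / √18 ≈ 25.234.

25.234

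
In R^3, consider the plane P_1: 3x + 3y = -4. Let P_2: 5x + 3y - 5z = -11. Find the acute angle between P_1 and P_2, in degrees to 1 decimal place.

cos θ = |n₁·n₂| / (|n₁||n₂|) = |24| / (√18 · √59).
θ = arccos(0.73646) ≈ 42.6°.

42.6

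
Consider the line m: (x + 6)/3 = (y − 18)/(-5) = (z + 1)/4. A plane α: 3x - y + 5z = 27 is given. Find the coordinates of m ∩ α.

m has direction (3, -5, 4) through (-6, 18, -1).
Substitute r = (-6, 18, -1) + t(3, -5, 4) into the plane: -41 + 34t = 27, so t = 2.
Intersection: (-6, 18, -1) + 2·(3, -5, 4) = (0, 8, 7).

(0, 8, 7)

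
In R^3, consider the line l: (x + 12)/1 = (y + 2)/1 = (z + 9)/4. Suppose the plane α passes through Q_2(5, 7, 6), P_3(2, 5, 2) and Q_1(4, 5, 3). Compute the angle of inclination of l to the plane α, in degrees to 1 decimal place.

18.4

l has direction (1, 1, 4) through (-12, -2, -9).
Q_2P_3 = (-3, -2, -4), Q_2Q_1 = (-1, -2, -3); a normal to α is Q_2P_3 × Q_2Q_1 = (-2, -5, 4).
Using Q_2: α has equation -2x - 5y + 4z = -21.
sin θ = |n·v| / (|n||v|) = |9| / (√45 · √18) = 0.31623.
θ ≈ 18.4°.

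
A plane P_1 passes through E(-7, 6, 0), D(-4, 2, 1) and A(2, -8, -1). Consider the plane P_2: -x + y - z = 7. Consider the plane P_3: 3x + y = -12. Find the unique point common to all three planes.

(-4, 0, -3)

ED = (3, -4, 1), EA = (9, -14, -1); a normal to P_1 is ED × EA = (18, 12, -6).
Using E: P_1 has equation 18x + 12y - 6z = -54.
Solving the 3×3 linear system 18x + 12y - 6z = -54, -x + y - z = 7, 3x + y = -12 (e.g. by elimination or Cramer's rule, determinant = 6) gives (-4, 0, -3).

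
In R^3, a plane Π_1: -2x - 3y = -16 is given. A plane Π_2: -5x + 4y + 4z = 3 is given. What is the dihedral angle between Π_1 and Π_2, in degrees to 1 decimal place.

cos θ = |n₁·n₂| / (|n₁||n₂|) = |-2| / (√13 · √57).
θ = arccos(0.07347) ≈ 85.8°.

85.8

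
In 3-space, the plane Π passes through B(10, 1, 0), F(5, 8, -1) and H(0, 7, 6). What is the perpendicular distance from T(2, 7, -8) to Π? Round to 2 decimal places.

BF = (-5, 7, -1), BH = (-10, 6, 6); a normal to Π is BF × BH = (48, 40, 40).
Using B: Π has equation 48x + 40y + 40z = 520.
n·T − d = (48)·(2) + (40)·(7) + (40)·(-8) − 520 = -464; |n| = √5504.
Distance = |-464| / √5504 = 464/√5504 ≈ 6.25.

6.25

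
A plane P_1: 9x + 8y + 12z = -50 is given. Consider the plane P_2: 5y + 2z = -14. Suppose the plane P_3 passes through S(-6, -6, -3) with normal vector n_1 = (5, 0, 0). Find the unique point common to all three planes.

P_3: n_1·r = n_1·S gives 5x = -30.
Solving the 3×3 linear system 9x + 8y + 12z = -50, 5y + 2z = -14, 5x = -30 (e.g. by elimination or Cramer's rule, determinant = -220) gives (-6, -4, 3).

(-6, -4, 3)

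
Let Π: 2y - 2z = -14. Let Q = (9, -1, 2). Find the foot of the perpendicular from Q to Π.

Foot = Q − λn with λ = (n·Q − d)/|n|² = (-6 − (-14))/8 = 1.
Foot = (9, -1, 2) − 1·(0, 2, -2) = (9, -3, 4).

(9, -3, 4)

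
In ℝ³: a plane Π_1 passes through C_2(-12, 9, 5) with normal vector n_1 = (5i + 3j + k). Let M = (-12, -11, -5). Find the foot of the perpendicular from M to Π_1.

(-2, -5, -3)

Π_1: n_1·r = n_1·C_2 gives 5x + 3y + z = -28.
Foot = M − λn with λ = (n·M − d)/|n|² = (-98 − (-28))/35 = -2.
Foot = (-12, -11, -5) − (-2)·(5, 3, 1) = (-2, -5, -3).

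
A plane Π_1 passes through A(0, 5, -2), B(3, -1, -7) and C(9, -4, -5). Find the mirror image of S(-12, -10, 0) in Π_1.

AB = (3, -6, -5), AC = (9, -9, -3); a normal to Π_1 is AB × AC = (-27, -36, 27).
Using A: Π_1 has equation -27x - 36y + 27z = -234.
λ = (n·S − d)/|n|² = (684 − (-234))/2754 = 1/3.
Reflection = S − 2λn = (-12, -10, 0) − (2/3)·(-27, -36, 27) = (6, 14, -18).

(6, 14, -18)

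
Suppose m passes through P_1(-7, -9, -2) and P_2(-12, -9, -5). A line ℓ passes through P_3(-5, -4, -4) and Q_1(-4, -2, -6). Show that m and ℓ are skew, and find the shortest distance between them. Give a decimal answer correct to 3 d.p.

1.890

A direction vector for m is P_2 − P_1 = (-5, 0, -3).
A direction vector for ℓ is Q_1 − P_3 = (1, 2, -2).
Common perpendicular direction n = (-5, 0, -3) × (1, 2, -2) = (6, -13, -10).
With w = (-5, -4, -4) − (-7, -9, -2) = (2, 5, -2), w · n = -33.
Since n ≠ 0 the lines are not parallel, and w · n = -33 ≠ 0 so they do not intersect; hence they are skew.
Distance = |w · n| / |n| = |-33| / √305 ≈ 1.890.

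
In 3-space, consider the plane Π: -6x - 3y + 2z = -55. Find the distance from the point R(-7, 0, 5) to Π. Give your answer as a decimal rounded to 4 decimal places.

n·R − d = (-6)·(-7) + (-3)·(0) + (2)·(5) − (-55) = 107; |n| = √49.
Distance = |107| / √49 = 107/√49 ≈ 15.2857.

15.2857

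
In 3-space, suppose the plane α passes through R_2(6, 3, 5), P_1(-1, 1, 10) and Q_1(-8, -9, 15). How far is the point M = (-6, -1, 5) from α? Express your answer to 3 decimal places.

R_2P_1 = (-7, -2, 5), R_2Q_1 = (-14, -12, 10); a normal to α is R_2P_1 × R_2Q_1 = (40, 0, 56).
Using R_2: α has equation 40x + 56z = 520.
n·M − d = (40)·(-6) + (0)·(-1) + (56)·(5) − 520 = -480; |n| = √4736.
Distance = |-480| / √4736 = 480/√4736 ≈ 6.975.

6.975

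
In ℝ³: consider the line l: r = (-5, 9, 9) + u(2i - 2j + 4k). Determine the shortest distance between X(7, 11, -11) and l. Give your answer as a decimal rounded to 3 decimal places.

19.950

Taking (-5, 9, 9) on l with direction v = (2, -2, 4): w = X − (-5, 9, 9) = (12, 2, -20), and w × v = (-32, -88, -28).
Distance = |w × v| / |v| = √9552 / √24 ≈ 19.950.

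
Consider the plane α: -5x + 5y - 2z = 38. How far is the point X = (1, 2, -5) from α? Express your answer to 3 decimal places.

n·X − d = (-5)·(1) + (5)·(2) + (-2)·(-5) − 38 = -23; |n| = √54.
Distance = |-23| / √54 = 23/√54 ≈ 3.130.

3.130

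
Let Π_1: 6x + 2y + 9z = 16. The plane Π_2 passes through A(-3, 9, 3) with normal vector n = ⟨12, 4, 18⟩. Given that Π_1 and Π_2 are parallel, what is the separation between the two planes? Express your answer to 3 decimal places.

Π_2: n·r = n·A gives 12x + 4y + 18z = 54.
Rescale Π_2 by 1/2: 6x + 2y + 9z = 27. Then distance = |16 − 27| / √121 ≈ 1.000.

1.000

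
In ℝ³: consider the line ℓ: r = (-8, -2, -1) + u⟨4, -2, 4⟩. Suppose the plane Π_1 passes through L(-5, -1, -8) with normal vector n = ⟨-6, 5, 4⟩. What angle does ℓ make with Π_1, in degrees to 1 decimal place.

Π_1: n·r = n·L gives -6x + 5y + 4z = -7.
sin θ = |n·v| / (|n||v|) = |-18| / (√77 · √36) = 0.34188.
θ ≈ 20.0°.

20.0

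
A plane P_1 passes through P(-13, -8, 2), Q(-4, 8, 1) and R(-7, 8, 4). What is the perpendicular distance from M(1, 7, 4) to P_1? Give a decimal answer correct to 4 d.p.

5.6667

PQ = (9, 16, -1), PR = (6, 16, 2); a normal to P_1 is PQ × PR = (48, -24, 48).
Using P: P_1 has equation 48x - 24y + 48z = -336.
n·M − d = (48)·(1) + (-24)·(7) + (48)·(4) − (-336) = 408; |n| = √5184.
Distance = |408| / √5184 = 408/√5184 ≈ 5.6667.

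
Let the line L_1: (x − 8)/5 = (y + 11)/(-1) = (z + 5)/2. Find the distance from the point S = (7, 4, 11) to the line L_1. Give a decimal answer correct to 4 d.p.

L_1 has direction (5, -1, 2) through (8, -11, -5).
Taking (8, -11, -5) on L_1 with direction v = (5, -1, 2): w = S − (8, -11, -5) = (-1, 15, 16), and w × v = (46, 82, -74).
Distance = |w × v| / |v| = √14316 / √30 ≈ 21.8449.

21.8449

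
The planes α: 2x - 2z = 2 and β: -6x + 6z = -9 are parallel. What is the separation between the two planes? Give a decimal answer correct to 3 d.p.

Rescale β by 1/(-3): 2x - 2z = 3. Then distance = |2 − 3| / √8 ≈ 0.354.

0.354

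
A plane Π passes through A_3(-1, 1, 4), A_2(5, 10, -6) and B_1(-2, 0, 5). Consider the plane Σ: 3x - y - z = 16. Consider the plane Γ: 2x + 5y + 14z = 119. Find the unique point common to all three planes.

(8, 1, 7)

A_3A_2 = (6, 9, -10), A_3B_1 = (-1, -1, 1); a normal to Π is A_3A_2 × A_3B_1 = (-1, 4, 3).
Using A_3: Π has equation -x + 4y + 3z = 17.
Solving the 3×3 linear system -x + 4y + 3z = 17, 3x - y - z = 16, 2x + 5y + 14z = 119 (e.g. by elimination or Cramer's rule, determinant = -116) gives (8, 1, 7).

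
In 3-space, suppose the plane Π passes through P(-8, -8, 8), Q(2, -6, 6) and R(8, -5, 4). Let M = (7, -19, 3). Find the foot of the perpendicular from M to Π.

(4, -7, 0)

PQ = (10, 2, -2), PR = (16, 3, -4); a normal to Π is PQ × PR = (-2, 8, -2).
Using P: Π has equation -2x + 8y - 2z = -64.
Foot = M − λn with λ = (n·M − d)/|n|² = (-172 − (-64))/72 = -3/2.
Foot = (7, -19, 3) − (-3/2)·(-2, 8, -2) = (4, -7, 0).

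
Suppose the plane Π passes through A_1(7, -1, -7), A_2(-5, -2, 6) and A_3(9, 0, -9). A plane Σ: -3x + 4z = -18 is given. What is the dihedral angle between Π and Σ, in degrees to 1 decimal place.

84.6

A_1A_2 = (-12, -1, 13), A_1A_3 = (2, 1, -2); a normal to Π is A_1A_2 × A_1A_3 = (-11, 2, -10).
Using A_1: Π has equation -11x + 2y - 10z = -9.
cos θ = |n₁·n₂| / (|n₁||n₂|) = |-7| / (√225 · √25).
θ = arccos(0.09333) ≈ 84.6°.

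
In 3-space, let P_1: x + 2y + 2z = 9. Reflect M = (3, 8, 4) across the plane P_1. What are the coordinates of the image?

(-1, 0, -4)

λ = (n·M − d)/|n|² = (27 − 9)/9 = 2.
Reflection = M − 2λn = (3, 8, 4) − 4·(1, 2, 2) = (-1, 0, -4).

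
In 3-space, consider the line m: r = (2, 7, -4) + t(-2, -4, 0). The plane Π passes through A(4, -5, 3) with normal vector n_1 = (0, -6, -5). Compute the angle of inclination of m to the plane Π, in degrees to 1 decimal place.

Π: n_1·r = n_1·A gives -6y - 5z = 15.
sin θ = |n·v| / (|n||v|) = |24| / (√61 · √20) = 0.68712.
θ ≈ 43.4°.

43.4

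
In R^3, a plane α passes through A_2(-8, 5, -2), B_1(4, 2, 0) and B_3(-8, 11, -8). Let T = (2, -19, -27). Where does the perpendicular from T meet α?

A_2B_1 = (12, -3, 2), A_2B_3 = (0, 6, -6); a normal to α is A_2B_1 × A_2B_3 = (6, 72, 72).
Using A_2: α has equation 6x + 72y + 72z = 168.
Foot = T − λn with λ = (n·T − d)/|n|² = (-3300 − 168)/10404 = -1/3.
Foot = (2, -19, -27) − (-1/3)·(6, 72, 72) = (4, 5, -3).

(4, 5, -3)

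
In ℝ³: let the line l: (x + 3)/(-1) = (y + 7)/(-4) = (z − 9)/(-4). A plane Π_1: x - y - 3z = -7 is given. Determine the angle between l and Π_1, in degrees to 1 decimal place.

l has direction (-1, -4, -4) through (-3, -7, 9).
sin θ = |n·v| / (|n||v|) = |15| / (√11 · √33) = 0.78730.
θ ≈ 51.9°.

51.9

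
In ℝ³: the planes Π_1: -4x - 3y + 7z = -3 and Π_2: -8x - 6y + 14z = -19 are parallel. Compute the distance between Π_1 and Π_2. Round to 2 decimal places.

0.76

Rescale Π_2 by 1/2: -4x - 3y + 7z = -19/2. Then distance = |-3 − (-19/2)| / √74 ≈ 0.76.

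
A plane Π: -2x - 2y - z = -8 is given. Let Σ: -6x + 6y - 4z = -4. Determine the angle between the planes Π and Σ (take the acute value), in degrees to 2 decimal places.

cos θ = |n₁·n₂| / (|n₁||n₂|) = |4| / (√9 · √88).
θ = arccos(0.14213) ≈ 81.83°.

81.83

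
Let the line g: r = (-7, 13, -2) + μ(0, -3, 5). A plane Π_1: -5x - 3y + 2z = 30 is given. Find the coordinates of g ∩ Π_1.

(-7, 7, 8)

Substitute r = (-7, 13, -2) + t(0, -3, 5) into the plane: -8 + 19t = 30, so t = 2.
Intersection: (-7, 13, -2) + 2·(0, -3, 5) = (-7, 7, 8).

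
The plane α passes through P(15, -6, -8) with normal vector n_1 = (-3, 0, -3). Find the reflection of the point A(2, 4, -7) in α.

(14, 4, 5)

α: n_1·r = n_1·P gives -3x - 3z = -21.
λ = (n·A − d)/|n|² = (15 − (-21))/18 = 2.
Reflection = A − 2λn = (2, 4, -7) − 4·(-3, 0, -3) = (14, 4, 5).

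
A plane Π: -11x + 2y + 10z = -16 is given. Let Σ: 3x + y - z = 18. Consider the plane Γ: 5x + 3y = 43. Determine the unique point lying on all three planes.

Solving the 3×3 linear system -11x + 2y + 10z = -16, 3x + y - z = 18, 5x + 3y = 43 (e.g. by elimination or Cramer's rule, determinant = -3) gives (8, 1, 7).

(8, 1, 7)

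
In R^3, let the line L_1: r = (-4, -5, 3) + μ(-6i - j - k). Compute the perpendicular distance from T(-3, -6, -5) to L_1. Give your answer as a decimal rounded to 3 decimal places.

Taking (-4, -5, 3) on L_1 with direction v = (-6, -1, -1): w = T − (-4, -5, 3) = (1, -1, -8), and w × v = (-7, 49, -7).
Distance = |w × v| / |v| = √2499 / √38 ≈ 8.109.

8.109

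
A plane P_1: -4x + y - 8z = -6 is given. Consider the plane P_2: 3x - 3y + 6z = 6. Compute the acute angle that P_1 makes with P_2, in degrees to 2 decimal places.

cos θ = |n₁·n₂| / (|n₁||n₂|) = |-63| / (√81 · √54).
θ = arccos(0.95258) ≈ 17.72°.

17.72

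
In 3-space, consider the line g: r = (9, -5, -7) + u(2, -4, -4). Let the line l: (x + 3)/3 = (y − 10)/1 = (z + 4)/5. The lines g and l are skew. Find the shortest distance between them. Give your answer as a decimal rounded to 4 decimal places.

3.1379

l has direction (3, 1, 5) through (-3, 10, -4).
Common perpendicular direction n = (2, -4, -4) × (3, 1, 5) = (-16, -22, 14).
With w = (-3, 10, -4) − (9, -5, -7) = (-12, 15, 3), w · n = -96.
Distance = |w · n| / |n| = |-96| / √936 ≈ 3.1379.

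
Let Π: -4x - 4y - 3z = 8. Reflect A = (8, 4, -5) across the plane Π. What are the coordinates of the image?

(0, -4, -11)

λ = (n·A − d)/|n|² = (-33 − 8)/41 = -1.
Reflection = A − 2λn = (8, 4, -5) − (-2)·(-4, -4, -3) = (0, -4, -11).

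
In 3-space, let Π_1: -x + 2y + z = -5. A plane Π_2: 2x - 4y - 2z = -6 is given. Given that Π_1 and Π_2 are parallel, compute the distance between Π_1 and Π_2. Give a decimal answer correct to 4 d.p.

Rescale Π_2 by 1/(-2): -x + 2y + z = 3. Then distance = |-5 − 3| / √6 ≈ 3.2660.

3.2660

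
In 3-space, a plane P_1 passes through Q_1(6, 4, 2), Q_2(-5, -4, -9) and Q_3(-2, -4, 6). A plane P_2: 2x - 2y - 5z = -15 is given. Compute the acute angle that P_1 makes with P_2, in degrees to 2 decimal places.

52.88

Q_1Q_2 = (-11, -8, -11), Q_1Q_3 = (-8, -8, 4); a normal to P_1 is Q_1Q_2 × Q_1Q_3 = (-120, 132, 24).
Using Q_1: P_1 has equation -120x + 132y + 24z = -144.
cos θ = |n₁·n₂| / (|n₁||n₂|) = |-624| / (√32400 · √33).
θ = arccos(0.60347) ≈ 52.88°.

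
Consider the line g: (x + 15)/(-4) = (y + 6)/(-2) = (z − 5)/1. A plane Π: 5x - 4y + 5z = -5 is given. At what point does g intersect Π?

g has direction (-4, -2, 1) through (-15, -6, 5).
Substitute r = (-15, -6, 5) + t(-4, -2, 1) into the plane: -26 + (-7)t = -5, so t = -3.
Intersection: (-15, -6, 5) + (-3)·(-4, -2, 1) = (-3, 0, 2).

(-3, 0, 2)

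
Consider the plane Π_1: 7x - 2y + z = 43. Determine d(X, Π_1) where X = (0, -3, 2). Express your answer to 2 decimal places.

4.76

n·X − d = (7)·(0) + (-2)·(-3) + (1)·(2) − 43 = -35; |n| = √54.
Distance = |-35| / √54 = 35/√54 ≈ 4.76.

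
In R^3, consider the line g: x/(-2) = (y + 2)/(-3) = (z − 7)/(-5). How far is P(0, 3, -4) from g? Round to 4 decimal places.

10.1929

g has direction (-2, -3, -5) through (0, -2, 7).
Taking (0, -2, 7) on g with direction v = (-2, -3, -5): w = P − (0, -2, 7) = (0, 5, -11), and w × v = (-58, 22, 10).
Distance = |w × v| / |v| = √3948 / √38 ≈ 10.1929.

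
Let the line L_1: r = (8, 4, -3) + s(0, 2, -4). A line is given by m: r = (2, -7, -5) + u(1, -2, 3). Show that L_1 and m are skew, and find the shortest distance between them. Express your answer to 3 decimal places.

12.247

Common perpendicular direction n = (0, 2, -4) × (1, -2, 3) = (-2, -4, -2).
With w = (2, -7, -5) − (8, 4, -3) = (-6, -11, -2), w · n = 60.
Since n ≠ 0 the lines are not parallel, and w · n = 60 ≠ 0 so they do not intersect; hence they are skew.
Distance = |w · n| / |n| = |60| / √24 ≈ 12.247.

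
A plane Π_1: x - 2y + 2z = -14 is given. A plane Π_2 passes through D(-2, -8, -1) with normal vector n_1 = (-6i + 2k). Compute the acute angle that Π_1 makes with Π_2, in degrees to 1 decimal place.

Π_2: n_1·r = n_1·D gives -6x + 2z = 10.
cos θ = |n₁·n₂| / (|n₁||n₂|) = |-2| / (√9 · √40).
θ = arccos(0.10541) ≈ 83.9°.

83.9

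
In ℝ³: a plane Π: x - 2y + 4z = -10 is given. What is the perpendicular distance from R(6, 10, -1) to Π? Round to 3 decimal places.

n·R − d = (1)·(6) + (-2)·(10) + (4)·(-1) − (-10) = -8; |n| = √21.
Distance = |-8| / √21 = 8/√21 ≈ 1.746.

1.746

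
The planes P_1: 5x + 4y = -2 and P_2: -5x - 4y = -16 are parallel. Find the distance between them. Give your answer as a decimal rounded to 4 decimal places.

2.8111

Rescale P_2 by 1/(-1): 5x + 4y = 16. Then distance = |-2 − 16| / √41 ≈ 2.8111.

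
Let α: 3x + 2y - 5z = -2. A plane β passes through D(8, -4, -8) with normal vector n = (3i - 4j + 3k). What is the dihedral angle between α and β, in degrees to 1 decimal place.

67.1

β: n·r = n·D gives 3x - 4y + 3z = 16.
cos θ = |n₁·n₂| / (|n₁||n₂|) = |-14| / (√38 · √34).
θ = arccos(0.38949) ≈ 67.1°.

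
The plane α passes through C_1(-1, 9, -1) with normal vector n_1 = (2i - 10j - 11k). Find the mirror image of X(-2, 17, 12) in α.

(2, -3, -10)

α: n_1·r = n_1·C_1 gives 2x - 10y - 11z = -81.
λ = (n·X − d)/|n|² = (-306 − (-81))/225 = -1.
Reflection = X − 2λn = (-2, 17, 12) − (-2)·(2, -10, -11) = (2, -3, -10).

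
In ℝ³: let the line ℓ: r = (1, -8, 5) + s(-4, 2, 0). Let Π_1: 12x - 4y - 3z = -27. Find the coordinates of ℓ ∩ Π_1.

Substitute r = (1, -8, 5) + t(-4, 2, 0) into the plane: 29 + (-56)t = -27, so t = 1.
Intersection: (1, -8, 5) + 1·(-4, 2, 0) = (-3, -6, 5).

(-3, -6, 5)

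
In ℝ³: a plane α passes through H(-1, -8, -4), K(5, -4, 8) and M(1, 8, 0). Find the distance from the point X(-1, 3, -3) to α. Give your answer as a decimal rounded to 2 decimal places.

HK = (6, 4, 12), HM = (2, 16, 4); a normal to α is HK × HM = (-176, 0, 88).
Using H: α has equation -176x + 88z = -176.
n·X − d = (-176)·(-1) + (0)·(3) + (88)·(-3) − (-176) = 88; |n| = √38720.
Distance = |88| / √38720 = 88/√38720 ≈ 0.45.

0.45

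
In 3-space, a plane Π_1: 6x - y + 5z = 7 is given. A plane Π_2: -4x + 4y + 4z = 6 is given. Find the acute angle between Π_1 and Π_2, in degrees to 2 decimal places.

81.57

cos θ = |n₁·n₂| / (|n₁||n₂|) = |-8| / (√62 · √48).
θ = arccos(0.14665) ≈ 81.57°.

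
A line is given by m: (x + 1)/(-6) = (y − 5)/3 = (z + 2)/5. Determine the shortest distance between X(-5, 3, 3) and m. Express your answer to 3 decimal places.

4.311

m has direction (-6, 3, 5) through (-1, 5, -2).
Taking (-1, 5, -2) on m with direction v = (-6, 3, 5): w = X − (-1, 5, -2) = (-4, -2, 5), and w × v = (-25, -10, -24).
Distance = |w × v| / |v| = √1301 / √70 ≈ 4.311.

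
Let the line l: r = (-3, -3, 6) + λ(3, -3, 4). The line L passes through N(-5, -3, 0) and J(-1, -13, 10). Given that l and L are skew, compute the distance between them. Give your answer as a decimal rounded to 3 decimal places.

3.534

A direction vector for L is J − N = (4, -10, 10).
Common perpendicular direction n = (3, -3, 4) × (4, -10, 10) = (10, -14, -18).
With w = (-5, -3, 0) − (-3, -3, 6) = (-2, 0, -6), w · n = 88.
Distance = |w · n| / |n| = |88| / √620 ≈ 3.534.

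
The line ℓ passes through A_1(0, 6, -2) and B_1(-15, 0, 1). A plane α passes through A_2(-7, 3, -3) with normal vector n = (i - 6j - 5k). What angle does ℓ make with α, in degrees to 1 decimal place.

2.7

A direction vector for ℓ is B_1 − A_1 = (-15, -6, 3).
α: n·r = n·A_2 gives x - 6y - 5z = -10.
sin θ = |n·v| / (|n||v|) = |6| / (√62 · √270) = 0.04637.
θ ≈ 2.7°.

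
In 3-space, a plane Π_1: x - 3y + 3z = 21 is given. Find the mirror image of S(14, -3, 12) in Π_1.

(10, 9, 0)

λ = (n·S − d)/|n|² = (59 − 21)/19 = 2.
Reflection = S − 2λn = (14, -3, 12) − 4·(1, -3, 3) = (10, 9, 0).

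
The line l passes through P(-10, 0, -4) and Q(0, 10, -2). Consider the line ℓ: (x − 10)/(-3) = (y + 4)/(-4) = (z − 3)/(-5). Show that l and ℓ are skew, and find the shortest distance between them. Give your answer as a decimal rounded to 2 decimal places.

A direction vector for l is Q − P = (10, 10, 2).
ℓ has direction (-3, -4, -5) through (10, -4, 3).
Common perpendicular direction n = (10, 10, 2) × (-3, -4, -5) = (-42, 44, -10).
With w = (10, -4, 3) − (-10, 0, -4) = (20, -4, 7), w · n = -1086.
Since n ≠ 0 the lines are not parallel, and w · n = -1086 ≠ 0 so they do not intersect; hence they are skew.
Distance = |w · n| / |n| = |-1086| / √3800 ≈ 17.62.

17.62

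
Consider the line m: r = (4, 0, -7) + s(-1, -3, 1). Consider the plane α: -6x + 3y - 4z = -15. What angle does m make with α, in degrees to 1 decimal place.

15.7

sin θ = |n·v| / (|n||v|) = |-7| / (√61 · √11) = 0.27023.
θ ≈ 15.7°.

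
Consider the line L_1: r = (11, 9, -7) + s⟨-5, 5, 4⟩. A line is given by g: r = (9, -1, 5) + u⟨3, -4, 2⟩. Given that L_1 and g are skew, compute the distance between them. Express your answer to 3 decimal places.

6.159

Common perpendicular direction n = (-5, 5, 4) × (3, -4, 2) = (26, 22, 5).
With w = (9, -1, 5) − (11, 9, -7) = (-2, -10, 12), w · n = -212.
Distance = |w · n| / |n| = |-212| / √1185 ≈ 6.159.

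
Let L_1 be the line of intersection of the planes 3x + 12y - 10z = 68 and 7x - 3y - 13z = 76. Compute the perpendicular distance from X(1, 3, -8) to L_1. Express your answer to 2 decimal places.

3.21

Direction of L_1: (3, 12, -10) × (7, -3, -13) = (-186, -31, -93).
A point on L_1: solving the two plane equations with x = 2 gives (2, 1, -5).
Taking (2, 1, -5) on L_1 with direction v = (-186, -31, -93): w = X − (2, 1, -5) = (-1, 2, -3), and w × v = (-279, 465, 403).
Distance = |w × v| / |v| = √456475 / √44206 ≈ 3.21.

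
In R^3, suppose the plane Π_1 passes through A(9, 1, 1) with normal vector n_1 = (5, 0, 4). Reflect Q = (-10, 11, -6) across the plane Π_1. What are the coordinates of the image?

Π_1: n_1·r = n_1·A gives 5x + 4z = 49.
λ = (n·Q − d)/|n|² = (-74 − 49)/41 = -3.
Reflection = Q − 2λn = (-10, 11, -6) − (-6)·(5, 0, 4) = (20, 11, 18).

(20, 11, 18)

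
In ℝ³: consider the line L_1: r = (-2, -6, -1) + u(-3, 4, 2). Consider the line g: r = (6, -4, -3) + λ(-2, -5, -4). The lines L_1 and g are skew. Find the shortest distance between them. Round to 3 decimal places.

Common perpendicular direction n = (-3, 4, 2) × (-2, -5, -4) = (-6, -16, 23).
With w = (6, -4, -3) − (-2, -6, -1) = (8, 2, -2), w · n = -126.
Distance = |w · n| / |n| = |-126| / √821 ≈ 4.397.

4.397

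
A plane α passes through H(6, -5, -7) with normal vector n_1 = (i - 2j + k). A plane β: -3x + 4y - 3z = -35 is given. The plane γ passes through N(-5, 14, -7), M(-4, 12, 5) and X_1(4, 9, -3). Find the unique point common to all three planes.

α: n_1·r = n_1·H gives x - 2y + z = 9.
NM = (1, -2, 12), NX_1 = (9, -5, 4); a normal to γ is NM × NX_1 = (52, 104, 13).
Using N: γ has equation 52x + 104y + 13z = 1105.
Solving the 3×3 linear system x - 2y + z = 9, -3x + 4y - 3z = -35, 52x + 104y + 13z = 1105 (e.g. by elimination or Cramer's rule, determinant = 78) gives (12, 4, 5).

(12, 4, 5)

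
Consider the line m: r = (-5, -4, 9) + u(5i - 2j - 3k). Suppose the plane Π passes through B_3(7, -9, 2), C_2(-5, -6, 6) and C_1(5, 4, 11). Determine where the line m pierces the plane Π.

(5, -8, 3)

B_3C_2 = (-12, 3, 4), B_3C_1 = (-2, 13, 9); a normal to Π is B_3C_2 × B_3C_1 = (-25, 100, -150).
Using B_3: Π has equation -25x + 100y - 150z = -1375.
Substitute r = (-5, -4, 9) + t(5, -2, -3) into the plane: -1625 + 125t = -1375, so t = 2.
Intersection: (-5, -4, 9) + 2·(5, -2, -3) = (5, -8, 3).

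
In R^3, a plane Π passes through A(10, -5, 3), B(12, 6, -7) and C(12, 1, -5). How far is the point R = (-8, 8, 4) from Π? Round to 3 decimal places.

14.733

AB = (2, 11, -10), AC = (2, 6, -8); a normal to Π is AB × AC = (-28, -4, -10).
Using A: Π has equation -28x - 4y - 10z = -290.
n·R − d = (-28)·(-8) + (-4)·(8) + (-10)·(4) − (-290) = 442; |n| = √900.
Distance = |442| / √900 = 442/√900 ≈ 14.733.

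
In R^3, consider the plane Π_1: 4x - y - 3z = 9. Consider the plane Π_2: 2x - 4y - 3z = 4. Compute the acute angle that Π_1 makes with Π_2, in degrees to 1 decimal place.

cos θ = |n₁·n₂| / (|n₁||n₂|) = |21| / (√26 · √29).
θ = arccos(0.76477) ≈ 40.1°.

40.1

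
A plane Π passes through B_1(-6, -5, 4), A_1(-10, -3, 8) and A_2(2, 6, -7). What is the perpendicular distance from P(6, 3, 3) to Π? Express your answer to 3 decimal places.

B_1A_1 = (-4, 2, 4), B_1A_2 = (8, 11, -11); a normal to Π is B_1A_1 × B_1A_2 = (-66, -12, -60).
Using B_1: Π has equation -66x - 12y - 60z = 216.
n·P − d = (-66)·(6) + (-12)·(3) + (-60)·(3) − 216 = -828; |n| = √8100.
Distance = |-828| / √8100 = 828/√8100 ≈ 9.200.

9.200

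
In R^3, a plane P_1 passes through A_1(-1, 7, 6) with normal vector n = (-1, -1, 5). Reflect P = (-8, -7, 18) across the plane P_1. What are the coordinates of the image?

P_1: n·r = n·A_1 gives -x - y + 5z = 24.
λ = (n·P − d)/|n|² = (105 − 24)/27 = 3.
Reflection = P − 2λn = (-8, -7, 18) − 6·(-1, -1, 5) = (-2, -1, -12).

(-2, -1, -12)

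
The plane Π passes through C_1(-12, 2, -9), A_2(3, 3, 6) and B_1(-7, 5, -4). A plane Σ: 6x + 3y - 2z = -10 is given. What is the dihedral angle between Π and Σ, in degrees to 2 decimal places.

36.09

C_1A_2 = (15, 1, 15), C_1B_1 = (5, 3, 5); a normal to Π is C_1A_2 × C_1B_1 = (-40, 0, 40).
Using C_1: Π has equation -40x + 40z = 120.
cos θ = |n₁·n₂| / (|n₁||n₂|) = |-320| / (√3200 · √49).
θ = arccos(0.80812) ≈ 36.09°.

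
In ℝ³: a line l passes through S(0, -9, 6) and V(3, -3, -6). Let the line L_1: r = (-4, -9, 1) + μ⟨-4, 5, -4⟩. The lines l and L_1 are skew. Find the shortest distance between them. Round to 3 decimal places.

A direction vector for l is V − S = (3, 6, -12).
Common perpendicular direction n = (3, 6, -12) × (-4, 5, -4) = (36, 60, 39).
With w = (-4, -9, 1) − (0, -9, 6) = (-4, 0, -5), w · n = -339.
Distance = |w · n| / |n| = |-339| / √6417 ≈ 4.232.

4.232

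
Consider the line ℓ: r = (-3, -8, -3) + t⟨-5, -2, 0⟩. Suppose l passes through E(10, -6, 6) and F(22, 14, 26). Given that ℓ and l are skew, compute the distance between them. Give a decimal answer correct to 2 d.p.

A direction vector for l is F − E = (12, 20, 20).
Common perpendicular direction n = (-5, -2, 0) × (12, 20, 20) = (-40, 100, -76).
With w = (10, -6, 6) − (-3, -8, -3) = (13, 2, 9), w · n = -1004.
Distance = |w · n| / |n| = |-1004| / √17376 ≈ 7.62.

7.62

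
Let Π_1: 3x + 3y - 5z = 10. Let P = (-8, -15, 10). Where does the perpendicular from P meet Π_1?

(1, -6, -5)

Foot = P − λn with λ = (n·P − d)/|n|² = (-119 − 10)/43 = -3.
Foot = (-8, -15, 10) − (-3)·(3, 3, -5) = (1, -6, -5).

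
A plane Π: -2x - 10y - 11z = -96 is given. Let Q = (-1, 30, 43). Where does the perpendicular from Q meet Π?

(-7, 0, 10)

Foot = Q − λn with λ = (n·Q − d)/|n|² = (-771 − (-96))/225 = -3.
Foot = (-1, 30, 43) − (-3)·(-2, -10, -11) = (-7, 0, 10).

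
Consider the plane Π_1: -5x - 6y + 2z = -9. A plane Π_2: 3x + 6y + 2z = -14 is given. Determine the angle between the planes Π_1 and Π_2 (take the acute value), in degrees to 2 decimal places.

33.61

cos θ = |n₁·n₂| / (|n₁||n₂|) = |-47| / (√65 · √49).
θ = arccos(0.83280) ≈ 33.61°.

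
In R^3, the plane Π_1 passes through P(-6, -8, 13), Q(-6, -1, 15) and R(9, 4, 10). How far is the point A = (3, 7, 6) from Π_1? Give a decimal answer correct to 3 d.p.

6.604

PQ = (0, 7, 2), PR = (15, 12, -3); a normal to Π_1 is PQ × PR = (-45, 30, -105).
Using P: Π_1 has equation -45x + 30y - 105z = -1335.
n·A − d = (-45)·(3) + (30)·(7) + (-105)·(6) − (-1335) = 780; |n| = √13950.
Distance = |780| / √13950 = 780/√13950 ≈ 6.604.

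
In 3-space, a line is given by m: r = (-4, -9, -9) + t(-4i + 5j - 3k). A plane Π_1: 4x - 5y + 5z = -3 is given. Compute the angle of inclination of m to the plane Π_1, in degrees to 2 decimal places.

77.12

sin θ = |n·v| / (|n||v|) = |-56| / (√66 · √50) = 0.97483.
θ ≈ 77.12°.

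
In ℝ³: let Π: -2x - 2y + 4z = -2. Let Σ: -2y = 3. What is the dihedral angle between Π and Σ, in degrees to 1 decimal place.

cos θ = |n₁·n₂| / (|n₁||n₂|) = |4| / (√24 · √4).
θ = arccos(0.40825) ≈ 65.9°.

65.9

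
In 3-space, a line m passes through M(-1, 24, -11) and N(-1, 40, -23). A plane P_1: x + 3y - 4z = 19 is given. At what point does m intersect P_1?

A direction vector for m is N − M = (0, 16, -12).
Substitute r = (-1, 24, -11) + t(0, 16, -12) into the plane: 115 + 96t = 19, so t = -1.
Intersection: (-1, 24, -11) + (-1)·(0, 16, -12) = (-1, 8, 1).

(-1, 8, 1)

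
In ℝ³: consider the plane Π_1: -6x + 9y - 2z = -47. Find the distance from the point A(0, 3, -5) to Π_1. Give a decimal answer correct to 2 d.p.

n·A − d = (-6)·(0) + (9)·(3) + (-2)·(-5) − (-47) = 84; |n| = √121.
Distance = |84| / √121 = 84/√121 ≈ 7.64.

7.64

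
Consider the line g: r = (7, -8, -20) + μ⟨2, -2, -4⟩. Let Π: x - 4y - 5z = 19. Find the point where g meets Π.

(-1, 0, -4)

Substitute r = (7, -8, -20) + t(2, -2, -4) into the plane: 139 + 30t = 19, so t = -4.
Intersection: (7, -8, -20) + (-4)·(2, -2, -4) = (-1, 0, -4).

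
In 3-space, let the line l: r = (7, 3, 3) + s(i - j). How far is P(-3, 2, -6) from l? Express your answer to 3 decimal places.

11.895

Taking (7, 3, 3) on l with direction v = (1, -1, 0): w = P − (7, 3, 3) = (-10, -1, -9), and w × v = (-9, -9, 11).
Distance = |w × v| / |v| = √283 / √2 ≈ 11.895.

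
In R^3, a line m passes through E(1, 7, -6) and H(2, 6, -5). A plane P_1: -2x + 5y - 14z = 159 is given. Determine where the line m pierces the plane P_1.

A direction vector for m is H − E = (1, -1, 1).
Substitute r = (1, 7, -6) + t(1, -1, 1) into the plane: 117 + (-21)t = 159, so t = -2.
Intersection: (1, 7, -6) + (-2)·(1, -1, 1) = (-1, 9, -8).

(-1, 9, -8)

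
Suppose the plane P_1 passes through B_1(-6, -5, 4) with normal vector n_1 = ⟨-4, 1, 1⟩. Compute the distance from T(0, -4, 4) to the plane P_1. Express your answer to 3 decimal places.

5.421

P_1: n_1·r = n_1·B_1 gives -4x + y + z = 23.
n·T − d = (-4)·(0) + (1)·(-4) + (1)·(4) − 23 = -23; |n| = √18.
Distance = |-23| / √18 = 23/√18 ≈ 5.421.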